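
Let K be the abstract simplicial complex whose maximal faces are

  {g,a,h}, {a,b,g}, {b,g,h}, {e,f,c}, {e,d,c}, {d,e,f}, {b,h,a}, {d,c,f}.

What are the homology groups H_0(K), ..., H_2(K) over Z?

H_0 = Z^2,  H_1 = 0,  H_2 = Z^2.

Fix the vertex order a < b < c < d < e < f < g < h and write every simplex with vertices in increasing order. Then dim K = 2 and the simplices of K are:

  0-simplices (8): a, b, c, d, e, f, g, h
  1-simplices (12): ab, ag, ah, bg, bh, cd, ce, cf, de, df, ef, gh
  2-simplices (8): abg, abh, agh, bgh, cde, cdf, cef, def

giving chain groups C_0 ≅ Z^8, C_1 ≅ Z^12, C_2 ≅ Z^8.

∂_1: C_1 → C_0 maps an edge to its endpoints' difference, ∂[p,q] = q − p. For instance
  ∂cd = d − c.
The 8×12 boundary matrix has rank 6 and Smith normal form diag(1,1,1,1,1,1).

The boundary map ∂_2: C_2 → C_1 maps a triangle to the signed sum of its edges. For instance
  ∂cdf = df − cf + cd,
  ∂agh = gh − ah + ag.
The resulting 12×8 matrix has rank 6, and its Smith normal form has invariant factors (1,1,1,1,1,1).

Computing H_k = (kernel of ∂_k) / (image of ∂_{k+1}):

  H_0: rank C_0 − rank ∂_1 = 8 − 6 = 2, and the invariant factors of ∂_1 are all 1, so H_0 = Z^2.
  H_1: rank ker ∂_1 − rank ∂_2 = (12 − 6) − 6 = 0, and the invariant factors of ∂_2 are all 1, so H_1 = 0.
  H_2: rank ker ∂_2 − rank ∂_3 = (8 − 6) − 0 = 2, and there is no ∂_3, so H_2 = Z^2.

As a check, the Euler characteristic is 8 − 12 + 8 = 4, which agrees with 2 − 0 + 2 = 4.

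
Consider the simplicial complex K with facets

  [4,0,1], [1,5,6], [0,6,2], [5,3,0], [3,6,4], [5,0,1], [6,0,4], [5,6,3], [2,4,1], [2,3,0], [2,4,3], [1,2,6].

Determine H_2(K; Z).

Order the vertices as 0 < 1 < 2 < 3 < 4 < 5 < 6. Listing each simplex with vertices in this order, K has dimension 2 with simplices:

  0-simplices (7): [0], [1], [2], [3], [4], [5], [6]
  1-simplices (18): [0,1], [0,2], [0,3], [0,4], [0,5], [0,6], [1,2], [1,4], [1,5], [1,6], [2,3], [2,4], [2,6], [3,4], [3,5], [3,6], [4,6], [5,6]
  2-simplices (12): [0,1,4], [0,1,5], [0,2,3], [0,2,6], [0,3,5], [0,4,6], [1,2,4], [1,2,6], [1,5,6], [2,3,4], [3,4,6], [3,5,6]

Hence C_0 ≅ Z^7, C_1 ≅ Z^18, C_2 ≅ Z^12.

Boundary ∂_1: C_1 → C_0 maps an edge to its endpoints' difference, ∂[p,q] = q − p. For instance
  ∂[0,5] = [5] − [0].
The 7×18 boundary matrix has rank 6 and Smith normal form diag(1,1,1,1,1,1).

∂_2: C_2 → C_1 sends each 2-simplex [p,q,r] to [q,r] − [p,r] + [p,q]. For instance
  ∂[2,3,4] = [3,4] − [2,4] + [2,3],
  ∂[3,5,6] = [5,6] − [3,6] + [3,5].
This gives a 18×12 integer matrix of rank 12; reducing to Smith normal form yields diagonal entries (1,1,1,1,1,1,1,1,1,1,1,2).

Computing H_k = (kernel of ∂_k) / (image of ∂_{k+1}):

  H_2: rank ker ∂_2 − rank ∂_3 = (12 − 12) − 0 = 0, and there is no ∂_3, so H_2 ≅ 0.

H_2 = 0.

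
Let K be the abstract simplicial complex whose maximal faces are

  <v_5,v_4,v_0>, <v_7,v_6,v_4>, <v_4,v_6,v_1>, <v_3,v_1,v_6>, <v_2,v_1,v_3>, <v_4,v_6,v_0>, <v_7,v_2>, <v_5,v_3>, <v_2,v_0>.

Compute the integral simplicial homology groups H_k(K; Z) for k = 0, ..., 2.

H_0 = Z,  H_1 = Z^3,  H_2 = 0.

We work with the vertex ordering v_0 < v_1 < v_2 < v_3 < v_4 < v_5 < v_6 < v_7. The simplices of K, each written with vertices in increasing order, are:

  0-simplices (8): [v_0], [v_1], [v_2], [v_3], [v_4], [v_5], [v_6], [v_7]
  1-simplices (16): (16 of them)
  2-simplices (6): [v_0,v_4,v_5], [v_0,v_4,v_6], [v_1,v_2,v_3], [v_1,v_3,v_6], [v_1,v_4,v_6], [v_4,v_6,v_7]

Hence C_0 ≅ Z^8, C_1 ≅ Z^16, C_2 ≅ Z^6.

∂_1: C_1 → C_0 sends each edge [p,q] (with p < q) to q − p. For instance
  ∂[v_0,v_2] = [v_2] − [v_0].
The resulting 8×16 matrix has rank 7, and its Smith normal form has invariant factors (1,1,1,1,1,1,1).

The boundary map ∂_2: C_2 → C_1 maps a triangle to the signed sum of its edges. For instance
  ∂[v_0,v_4,v_6] = [v_4,v_6] − [v_0,v_6] + [v_0,v_4],
  ∂[v_1,v_4,v_6] = [v_4,v_6] − [v_1,v_6] + [v_1,v_4].
As a 16×6 matrix over Z this has rank 6, with invariant factors (1,1,1,1,1,1).

Computing H_k = (kernel of ∂_k) / (image of ∂_{k+1}):

  H_0: rank C_0 − rank ∂_1 = 8 − 7 = 1, and the invariant factors of ∂_1 are all 1, so H_0 ≅ Z.
  H_1: rank ker ∂_1 − rank ∂_2 = (16 − 7) − 6 = 3, and the invariant factors of ∂_2 are all 1, so H_1 ≅ Z^3.
  H_2: rank ker ∂_2 − rank ∂_3 = (6 − 6) − 0 = 0, and there is no ∂_3, so H_2 ≅ 0.

As a check, the Euler characteristic is 8 − 16 + 6 = -2, which agrees with 1 − 3 + 0 = -2.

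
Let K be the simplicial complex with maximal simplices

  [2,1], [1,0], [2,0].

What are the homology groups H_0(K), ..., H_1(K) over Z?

Fix the vertex order 0 < 1 < 2 and write every simplex with vertices in increasing order. Then dim K = 1 and the simplices of K are:

  0-simplices (3): [0], [1], [2]
  1-simplices (3): [0,1], [0,2], [1,2]

Hence C_0 ≅ Z^3, C_1 ≅ Z^3.

∂_1: C_1 → C_0 sends each edge [p,q] (with p < q) to q − p. For instance
  ∂[1,2] = [2] − [1].
This gives a 3×3 integer matrix of rank 2; reducing to Smith normal form yields diagonal entries (1,1).

Reading off H_k = ker ∂_k / im ∂_{k+1}:

  H_0: rank C_0 − rank ∂_1 = 3 − 2 = 1, and the invariant factors of ∂_1 are all 1, so H_0 ≅ Z.
  H_1: rank ker ∂_1 − rank ∂_2 = (3 − 2) − 0 = 1, and there is no ∂_2, so H_1 ≅ Z.

H_0 = Z,  H_1 = Z.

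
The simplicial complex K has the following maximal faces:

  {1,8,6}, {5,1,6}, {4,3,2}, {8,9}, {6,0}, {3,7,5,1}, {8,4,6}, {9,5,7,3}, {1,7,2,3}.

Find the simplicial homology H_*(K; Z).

H_0 = Z,  H_1 = Z^2,  H_2 = 0,  H_3 = 0.

K has 10 vertices, 22 edges, 14 triangles, 3 3-simplices.
rank ∂_0 = 0, rank ∂_1 = 9 ⇒ b_0 = 10 − 0 − 9 = 1; all invariant factors of ∂_1 are 1 so no torsion. So H_0 ≅ Z.
rank ∂_1 = 9, rank ∂_2 = 11 ⇒ b_1 = 22 − 9 − 11 = 2; all invariant factors of ∂_2 are 1 so no torsion. So H_1 ≅ Z^2.
rank ∂_2 = 11, rank ∂_3 = 3 ⇒ b_2 = 14 − 11 − 3 = 0; all invariant factors of ∂_3 are 1 so no torsion. So H_2 ≅ 0.
rank ∂_3 = 3, rank ∂_4 = 0 ⇒ b_3 = 3 − 3 − 0 = 0. So H_3 ≅ 0.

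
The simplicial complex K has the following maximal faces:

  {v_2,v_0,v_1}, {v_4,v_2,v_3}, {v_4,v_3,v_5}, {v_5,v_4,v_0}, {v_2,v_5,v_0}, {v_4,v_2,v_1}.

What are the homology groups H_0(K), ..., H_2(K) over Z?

H_0 = Z,  H_1 = Z,  H_2 = 0.

Fix the vertex order v_0 < v_1 < v_2 < v_3 < v_4 < v_5 and write every simplex with vertices in increasing order. Then dim K = 2 and the simplices of K are:

  0-simplices (6): [v_0], [v_1], [v_2], [v_3], [v_4], [v_5]
  1-simplices (12): [v_0,v_1], [v_0,v_2], [v_0,v_4], [v_0,v_5], [v_1,v_2], [v_1,v_4], [v_2,v_3], [v_2,v_4], [v_2,v_5], [v_3,v_4], [v_3,v_5], [v_4,v_5]
  2-simplices (6): [v_0,v_1,v_2], [v_0,v_2,v_5], [v_0,v_4,v_5], [v_1,v_2,v_4], [v_2,v_3,v_4], [v_3,v_4,v_5]

so the chain groups are C_0 ≅ Z^6, C_1 ≅ Z^12, C_2 ≅ Z^6.

The boundary map ∂_1: C_1 → C_0 is given by ∂[p,q] = [q] − [p]. For instance
  ∂[v_3,v_4] = [v_4] − [v_3].
The resulting 6×12 matrix has rank 5, and its Smith normal form has invariant factors (1,1,1,1,1).

The boundary map ∂_2: C_2 → C_1 acts by ∂[p,q,r] = [q,r] − [p,r] + [p,q]. For instance
  ∂[v_3,v_4,v_5] = [v_4,v_5] − [v_3,v_5] + [v_3,v_4],
  ∂[v_0,v_1,v_2] = [v_1,v_2] − [v_0,v_2] + [v_0,v_1].
This gives a 12×6 integer matrix of rank 6; reducing to Smith normal form yields diagonal entries (1,1,1,1,1,1).

Computing H_k = (kernel of ∂_k) / (image of ∂_{k+1}):

  H_0: rank C_0 − rank ∂_1 = 6 − 5 = 1, and the invariant factors of ∂_1 are all 1, so H_0 = Z.
  H_1: rank ker ∂_1 − rank ∂_2 = (12 − 5) − 6 = 1, and the invariant factors of ∂_2 are all 1, so H_1 = Z.
  H_2: rank ker ∂_2 − rank ∂_3 = (6 − 6) − 0 = 0, and there is no ∂_3, so H_2 = 0.

As a check, the Euler characteristic is 6 − 12 + 6 = 0, which agrees with 1 − 1 + 0 = 0.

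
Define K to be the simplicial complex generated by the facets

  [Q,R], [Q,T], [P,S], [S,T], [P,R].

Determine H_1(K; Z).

Order the vertices as P < Q < R < S < T. Listing each simplex with vertices in this order, K has dimension 1 with simplices:

  0-simplices (5): P, Q, R, S, T
  1-simplices (5): PR, PS, QR, QT, ST

Hence C_0 ≅ Z^5, C_1 ≅ Z^5.

Boundary ∂_1: C_1 → C_0 sends each edge [p,q] (with p < q) to q − p. For instance
  ∂ST = T − S.
The 5×5 boundary matrix has rank 4 and Smith normal form diag(1,1,1,1).

From H_k ≅ ker(∂_k) / im(∂_{k+1}) we obtain:

  H_1: rank ker ∂_1 − rank ∂_2 = (5 − 4) − 0 = 1, and there is no ∂_2, so H_1 ≅ Z.

(K is a triangulation of the circle S^1.)

H_1 = Z.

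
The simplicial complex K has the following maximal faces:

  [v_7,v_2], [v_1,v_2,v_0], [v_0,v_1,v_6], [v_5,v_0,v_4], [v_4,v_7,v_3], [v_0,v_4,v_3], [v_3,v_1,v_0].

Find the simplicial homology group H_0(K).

Fix the vertex order v_0 < v_1 < v_2 < v_3 < v_4 < v_5 < v_6 < v_7 and write every simplex with vertices in increasing order. Then dim K = 2 and the simplices of K are:

  0-simplices (8): [v_0], [v_1], [v_2], [v_3], [v_4], [v_5], [v_6], [v_7]
  1-simplices (14): [v_0,v_1], [v_0,v_2], [v_0,v_3], [v_0,v_4], [v_0,v_5], [v_0,v_6], [v_1,v_2], [v_1,v_3], [v_1,v_6], [v_2,v_7], [v_3,v_4], [v_3,v_7], [v_4,v_5], [v_4,v_7]
  2-simplices (6): [v_0,v_1,v_2], [v_0,v_1,v_3], [v_0,v_1,v_6], [v_0,v_3,v_4], [v_0,v_4,v_5], [v_3,v_4,v_7]

giving chain groups C_0 ≅ Z^8, C_1 ≅ Z^14, C_2 ≅ Z^6.

The boundary map ∂_1: C_1 → C_0 sends each edge [p,q] (with p < q) to q − p.
This gives a 8×14 integer matrix of rank 7; reducing to Smith normal form yields diagonal entries (1,1,1,1,1,1,1).

The boundary map ∂_2: C_2 → C_1 maps a triangle to the signed sum of its edges. For instance
  ∂[v_3,v_4,v_7] = [v_4,v_7] − [v_3,v_7] + [v_3,v_4],
  ∂[v_0,v_4,v_5] = [v_4,v_5] − [v_0,v_5] + [v_0,v_4].
This gives a 14×6 integer matrix of rank 6; reducing to Smith normal form yields diagonal entries (1,1,1,1,1,1).

Now H_k = ker ∂_k / im ∂_{k+1}, so:

  H_0: rank C_0 − rank ∂_1 = 8 − 7 = 1, and the invariant factors of ∂_1 are all 1, so H_0 = Z.

H_0 ≅ Z.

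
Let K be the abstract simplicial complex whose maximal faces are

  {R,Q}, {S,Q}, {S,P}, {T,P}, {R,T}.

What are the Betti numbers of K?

b_0 = 1, b_1 = 1.

Take the total order P < Q < R < S < T on the vertex set. Then K (dimension 1) consists of the simplices:

  0-simplices (5): P, Q, R, S, T
  1-simplices (5): PS, PT, QR, QS, RT

so the chain groups are C_0 ≅ Z^5, C_1 ≅ Z^5.

Boundary ∂_1: C_1 → C_0 is given by ∂[p,q] = [q] − [p].
The 5×5 boundary matrix has rank 4 and Smith normal form diag(1,1,1,1).

From H_k ≅ ker(∂_k) / im(∂_{k+1}) we obtain:

  H_0: rank C_0 − rank ∂_1 = 5 − 4 = 1, and the invariant factors of ∂_1 are all 1, so H_0 ≅ Z.
  H_1: rank ker ∂_1 − rank ∂_2 = (5 − 4) − 0 = 1, and there is no ∂_2, so H_1 ≅ Z.

Hence the Betti numbers are b_0 = 1, b_1 = 1.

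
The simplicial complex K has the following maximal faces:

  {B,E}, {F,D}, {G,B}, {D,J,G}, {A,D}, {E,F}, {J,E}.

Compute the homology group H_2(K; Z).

H_2 ≅ 0.

Order the vertices as A < B < D < E < F < G < J. Listing each simplex with vertices in this order, K has dimension 2 with simplices:

  0-simplices (7): A, B, D, E, F, G, J
  1-simplices (9): AD, BE, BG, DF, DG, DJ, EF, EJ, GJ
  2-simplices (1): DGJ

so the chain groups are C_0 ≅ Z^7, C_1 ≅ Z^9, C_2 ≅ Z^1.

Boundary ∂_1: C_1 → C_0 is given by ∂[p,q] = [q] − [p]. For instance
  ∂DG = G − D.
The resulting 7×9 matrix has rank 6, and its Smith normal form has invariant factors (1,1,1,1,1,1).

∂_2: C_2 → C_1 acts by ∂[p,q,r] = [q,r] − [p,r] + [p,q]. For instance
  ∂DGJ = GJ − DJ + DG.
As a 9×1 matrix over Z this has rank 1, with invariant factors (1).

Reading off H_k = ker ∂_k / im ∂_{k+1}:

  H_2: rank ker ∂_2 − rank ∂_3 = (1 − 1) − 0 = 0, and there is no ∂_3, so H_2 ≅ 0.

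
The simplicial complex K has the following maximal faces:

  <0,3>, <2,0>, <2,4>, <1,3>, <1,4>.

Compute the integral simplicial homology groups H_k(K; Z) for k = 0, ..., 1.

H_0 ≅ Z,  H_1 ≅ Z.

K has 5 vertices, 5 edges.
rank ∂_0 = 0, rank ∂_1 = 4 ⇒ b_0 = 5 − 0 − 4 = 1; all invariant factors of ∂_1 are 1 so no torsion. So H_0 = Z.
rank ∂_1 = 4, rank ∂_2 = 0 ⇒ b_1 = 5 − 4 − 0 = 1. So H_1 = Z.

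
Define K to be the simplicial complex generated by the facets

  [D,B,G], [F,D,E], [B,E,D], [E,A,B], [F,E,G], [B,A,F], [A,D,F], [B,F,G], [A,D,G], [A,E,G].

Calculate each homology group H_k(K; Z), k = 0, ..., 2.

H_0 ≅ Z,  H_1 ≅ Z/2Z,  H_2 = 0.

Order the vertices as A < B < D < E < F < G. Listing each simplex with vertices in this order, K has dimension 2 with simplices:

  0-simplices (6): A, B, D, E, F, G
  1-simplices (15): AB, AD, AE, AF, AG, BD, BE, BF, BG, DE, DF, DG, EF, EG, FG
  2-simplices (10): ABE, ABF, ADF, ADG, AEG, BDE, BDG, BFG, DEF, EFG

giving chain groups C_0 ≅ Z^6, C_1 ≅ Z^15, C_2 ≅ Z^10.

The boundary map ∂_1: C_1 → C_0 is given by ∂[p,q] = [q] − [p]. For instance
  ∂FG = G − F.
This gives a 6×15 integer matrix of rank 5; reducing to Smith normal form yields diagonal entries (1,1,1,1,1).

Boundary ∂_2: C_2 → C_1 sends each 2-simplex [p,q,r] to [q,r] − [p,r] + [p,q]. For instance
  ∂AEG = EG − AG + AE,
  ∂ADG = DG − AG + AD.
As a 15×10 matrix over Z this has rank 10, with invariant factors (1,1,1,1,1,1,1,1,1,2).

Now H_k = ker ∂_k / im ∂_{k+1}, so:

  H_0: rank C_0 − rank ∂_1 = 6 − 5 = 1, and the invariant factors of ∂_1 are all 1, so H_0 = Z.
  H_1: rank ker ∂_1 − rank ∂_2 = (15 − 5) − 10 = 0, and ∂_2 has invariant factor 2 > 1, so H_1 = Z/2Z.
  H_2: rank ker ∂_2 − rank ∂_3 = (10 − 10) − 0 = 0, and there is no ∂_3, so H_2 = 0.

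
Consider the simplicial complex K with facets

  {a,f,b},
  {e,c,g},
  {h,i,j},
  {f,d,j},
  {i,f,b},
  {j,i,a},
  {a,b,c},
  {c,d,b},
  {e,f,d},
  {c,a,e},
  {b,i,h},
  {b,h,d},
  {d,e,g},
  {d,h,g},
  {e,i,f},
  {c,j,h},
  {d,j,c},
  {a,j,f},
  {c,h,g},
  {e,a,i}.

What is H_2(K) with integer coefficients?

We work with the vertex ordering a < b < c < d < e < f < g < h < i < j. The simplices of K, each written with vertices in increasing order, are:

  0-simplices (10): a, b, c, d, e, f, g, h, i, j
  1-simplices (30): ab, ac, ae, af, ai, aj, bc, bd, bf, bh, bi, cd, ce, cg, ch, cj, de, df, dg, dh, dj, ef, eg, ei, fi, fj, gh, hi, hj, ij
  2-simplices (20): abc, abf, ace, aei, afj, aij, bcd, bdh, bfi, bhi, cdj, ceg, cgh, chj, def, deg, dfj, dgh, efi, hij

Hence C_0 ≅ Z^10, C_1 ≅ Z^30, C_2 ≅ Z^20.

Boundary ∂_1: C_1 → C_0 maps an edge to its endpoints' difference, ∂[p,q] = q − p.
The 10×30 boundary matrix has rank 9 and Smith normal form diag(1,1,1,1,1,1,1,1,1).

∂_2: C_2 → C_1 acts by ∂[p,q,r] = [q,r] − [p,r] + [p,q]. For instance
  ∂cdj = dj − cj + cd,
  ∂afj = fj − aj + af.
This gives a 30×20 integer matrix of rank 20; reducing to Smith normal form yields diagonal entries (1,1,1,1,1,1,1,1,1,1,1,1,1,1,1,1,1,1,1,2).

Now H_k = ker ∂_k / im ∂_{k+1}, so:

  H_2: rank ker ∂_2 − rank ∂_3 = (20 − 20) − 0 = 0, and there is no ∂_3, so H_2 ≅ 0.

(K is a triangulation of the Klein bottle.)

H_2 = 0.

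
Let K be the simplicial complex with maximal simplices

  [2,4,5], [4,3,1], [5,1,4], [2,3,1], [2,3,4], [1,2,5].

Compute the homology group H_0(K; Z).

H_0 ≅ Z.

We work with the vertex ordering 1 < 2 < 3 < 4 < 5. The simplices of K, each written with vertices in increasing order, are:

  0-simplices (5): [1], [2], [3], [4], [5]
  1-simplices (9): [1,2], [1,3], [1,4], [1,5], [2,3], [2,4], [2,5], [3,4], [4,5]
  2-simplices (6): [1,2,3], [1,2,5], [1,3,4], [1,4,5], [2,3,4], [2,4,5]

giving chain groups C_0 ≅ Z^5, C_1 ≅ Z^9, C_2 ≅ Z^6.

The boundary map ∂_1: C_1 → C_0 is given by ∂[p,q] = [q] − [p].
The 5×9 boundary matrix has rank 4 and Smith normal form diag(1,1,1,1).

Boundary ∂_2: C_2 → C_1 sends each 2-simplex [p,q,r] to [q,r] − [p,r] + [p,q]. For instance
  ∂[2,4,5] = [4,5] − [2,5] + [2,4],
  ∂[1,4,5] = [4,5] − [1,5] + [1,4].
The 9×6 boundary matrix has rank 5 and Smith normal form diag(1,1,1,1,1).

Reading off H_k = ker ∂_k / im ∂_{k+1}:

  H_0: rank C_0 − rank ∂_1 = 5 − 4 = 1, and the invariant factors of ∂_1 are all 1, so H_0 ≅ Z.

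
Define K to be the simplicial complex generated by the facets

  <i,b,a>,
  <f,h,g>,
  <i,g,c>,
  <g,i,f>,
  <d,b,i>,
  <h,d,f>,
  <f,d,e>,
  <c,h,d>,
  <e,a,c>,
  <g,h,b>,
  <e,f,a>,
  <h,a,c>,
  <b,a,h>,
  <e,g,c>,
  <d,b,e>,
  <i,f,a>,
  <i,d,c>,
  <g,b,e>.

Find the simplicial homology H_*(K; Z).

H_0 = Z,  H_1 = Z^2,  H_2 = Z.

We work with the vertex ordering a < b < c < d < e < f < g < h < i. The simplices of K, each written with vertices in increasing order, are:

  0-simplices (9): a, b, c, d, e, f, g, h, i
  1-simplices (27): ab, ac, ae, af, ah, ai, bd, be, bg, bh, bi, cd, ce, cg, ch, ci, de, df, dh, di, ef, eg, fg, fh, fi, gh, gi
  2-simplices (18): abh, abi, ace, ach, aef, afi, bde, bdi, beg, bgh, cdh, cdi, ceg, cgi, def, dfh, fgh, fgi

giving chain groups C_0 ≅ Z^9, C_1 ≅ Z^27, C_2 ≅ Z^18.

The boundary map ∂_1: C_1 → C_0 is given by ∂[p,q] = [q] − [p].
The 9×27 boundary matrix has rank 8 and Smith normal form diag(1,1,1,1,1,1,1,1).

∂_2: C_2 → C_1 maps a triangle to the signed sum of its edges. For instance
  ∂cdh = dh − ch + cd,
  ∂beg = eg − bg + be.
This gives a 27×18 integer matrix of rank 17; reducing to Smith normal form yields diagonal entries (1,1,1,1,1,1,1,1,1,1,1,1,1,1,1,1,1).

From H_k ≅ ker(∂_k) / im(∂_{k+1}) we obtain:

  H_0: rank C_0 − rank ∂_1 = 9 − 8 = 1, and the invariant factors of ∂_1 are all 1, so H_0 = Z.
  H_1: rank ker ∂_1 − rank ∂_2 = (27 − 8) − 17 = 2, and the invariant factors of ∂_2 are all 1, so H_1 = Z^2.
  H_2: rank ker ∂_2 − rank ∂_3 = (18 − 17) − 0 = 1, and there is no ∂_3, so H_2 = Z.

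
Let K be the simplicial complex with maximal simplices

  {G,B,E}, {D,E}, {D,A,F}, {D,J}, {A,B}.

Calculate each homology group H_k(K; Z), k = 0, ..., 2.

H_0 = Z,  H_1 = Z,  H_2 = 0.

Take the total order A < B < D < E < F < G < J on the vertex set. Then K (dimension 2) consists of the simplices:

  0-simplices (7): A, B, D, E, F, G, J
  1-simplices (9): AB, AD, AF, BE, BG, DE, DF, DJ, EG
  2-simplices (2): ADF, BEG

so the chain groups are C_0 ≅ Z^7, C_1 ≅ Z^9, C_2 ≅ Z^2.

Boundary ∂_1: C_1 → C_0 sends each edge [p,q] (with p < q) to q − p. For instance
  ∂DJ = J − D.
The 7×9 boundary matrix has rank 6 and Smith normal form diag(1,1,1,1,1,1).

∂_2: C_2 → C_1 acts by ∂[p,q,r] = [q,r] − [p,r] + [p,q]. For instance
  ∂BEG = EG − BG + BE,
  ∂ADF = DF − AF + AD.
The 9×2 boundary matrix has rank 2 and Smith normal form diag(1,1).

Now H_k = ker ∂_k / im ∂_{k+1}, so:

  H_0: rank C_0 − rank ∂_1 = 7 − 6 = 1, and the invariant factors of ∂_1 are all 1, so H_0 ≅ Z.
  H_1: rank ker ∂_1 − rank ∂_2 = (9 − 6) − 2 = 1, and the invariant factors of ∂_2 are all 1, so H_1 ≅ Z.
  H_2: rank ker ∂_2 − rank ∂_3 = (2 − 2) − 0 = 0, and there is no ∂_3, so H_2 ≅ 0.

As a check, the Euler characteristic is 7 − 9 + 2 = 0, which agrees with 1 − 1 + 0 = 0.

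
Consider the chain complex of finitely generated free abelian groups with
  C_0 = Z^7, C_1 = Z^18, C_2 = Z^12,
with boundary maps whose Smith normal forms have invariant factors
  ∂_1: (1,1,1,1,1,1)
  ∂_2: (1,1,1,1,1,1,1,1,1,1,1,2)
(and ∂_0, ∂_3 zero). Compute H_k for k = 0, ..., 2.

H_0: b_0 = 7 − 0 − 6 = 1; torsion from ∂_1 factors > 1: none. So H_0 = Z.
H_1: b_1 = 18 − 6 − 12 = 0; torsion from ∂_2 factors > 1: [2]. So H_1 = Z/2.
H_2: b_2 = 12 − 12 − 0 = 0; torsion from ∂_3 factors > 1: none. So H_2 = 0.

H_0 = Z,  H_1 = Z/2,  H_2 = 0.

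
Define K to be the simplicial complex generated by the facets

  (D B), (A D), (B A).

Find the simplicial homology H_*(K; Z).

H_0 = Z,  H_1 = Z.

Take the total order A < B < D on the vertex set. Then K (dimension 1) consists of the simplices:

  0-simplices (3): A, B, D
  1-simplices (3): AB, AD, BD

giving chain groups C_0 ≅ Z^3, C_1 ≅ Z^3.

The boundary map ∂_1: C_1 → C_0 sends each edge [p,q] (with p < q) to q − p.
The resulting 3×3 matrix has rank 2, and its Smith normal form has invariant factors (1,1).

Now H_k = ker ∂_k / im ∂_{k+1}, so:

  H_0: rank C_0 − rank ∂_1 = 3 − 2 = 1, and the invariant factors of ∂_1 are all 1, so H_0 = Z.
  H_1: rank ker ∂_1 − rank ∂_2 = (3 − 2) − 0 = 1, and there is no ∂_2, so H_1 = Z.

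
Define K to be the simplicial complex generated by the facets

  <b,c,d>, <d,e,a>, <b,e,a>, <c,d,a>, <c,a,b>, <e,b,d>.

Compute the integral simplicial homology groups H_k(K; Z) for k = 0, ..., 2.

H_0 ≅ Z,  H_1 = 0,  H_2 ≅ Z.

Take the total order a < b < c < d < e on the vertex set. Then K (dimension 2) consists of the simplices:

  0-simplices (5): a, b, c, d, e
  1-simplices (9): ab, ac, ad, ae, bc, bd, be, cd, de
  2-simplices (6): abc, abe, acd, ade, bcd, bde

giving chain groups C_0 ≅ Z^5, C_1 ≅ Z^9, C_2 ≅ Z^6.

The boundary map ∂_1: C_1 → C_0 sends each edge [p,q] (with p < q) to q − p. For instance
  ∂ae = e − a.
The 5×9 boundary matrix has rank 4 and Smith normal form diag(1,1,1,1).

The boundary map ∂_2: C_2 → C_1 acts by ∂[p,q,r] = [q,r] − [p,r] + [p,q]. For instance
  ∂acd = cd − ad + ac,
  ∂bcd = cd − bd + bc.
The 9×6 boundary matrix has rank 5 and Smith normal form diag(1,1,1,1,1).

Now H_k = ker ∂_k / im ∂_{k+1}, so:

  H_0: rank C_0 − rank ∂_1 = 5 − 4 = 1, and the invariant factors of ∂_1 are all 1, so H_0 = Z.
  H_1: rank ker ∂_1 − rank ∂_2 = (9 − 4) − 5 = 0, and the invariant factors of ∂_2 are all 1, so H_1 = 0.
  H_2: rank ker ∂_2 − rank ∂_3 = (6 − 5) − 0 = 1, and there is no ∂_3, so H_2 = Z.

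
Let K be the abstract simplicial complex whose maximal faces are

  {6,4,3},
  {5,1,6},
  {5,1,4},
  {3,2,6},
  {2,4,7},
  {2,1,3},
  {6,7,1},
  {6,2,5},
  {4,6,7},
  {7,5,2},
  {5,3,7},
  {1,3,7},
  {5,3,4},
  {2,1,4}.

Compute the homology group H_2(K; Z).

Order the vertices as 1 < 2 < 3 < 4 < 5 < 6 < 7. Listing each simplex with vertices in this order, K has dimension 2 with simplices:

  0-simplices (7): [1], [2], [3], [4], [5], [6], [7]
  1-simplices (21): [1,2], [1,3], [1,4], [1,5], [1,6], [1,7], [2,3], [2,4], [2,5], [2,6], [2,7], [3,4], [3,5], [3,6], [3,7], [4,5], [4,6], [4,7], [5,6], [5,7], [6,7]
  2-simplices (14): [1,2,3], [1,2,4], [1,3,7], [1,4,5], [1,5,6], [1,6,7], [2,3,6], [2,4,7], [2,5,6], [2,5,7], [3,4,5], [3,4,6], [3,5,7], [4,6,7]

Hence C_0 ≅ Z^7, C_1 ≅ Z^21, C_2 ≅ Z^14.

∂_1: C_1 → C_0 maps an edge to its endpoints' difference, ∂[p,q] = q − p. For instance
  ∂[2,7] = [7] − [2].
The 7×21 boundary matrix has rank 6 and Smith normal form diag(1,1,1,1,1,1).

Boundary ∂_2: C_2 → C_1 maps a triangle to the signed sum of its edges. For instance
  ∂[1,2,3] = [2,3] − [1,3] + [1,2],
  ∂[2,5,7] = [5,7] − [2,7] + [2,5].
The resulting 21×14 matrix has rank 13, and its Smith normal form has invariant factors (1,1,1,1,1,1,1,1,1,1,1,1,1).

Now H_k = ker ∂_k / im ∂_{k+1}, so:

  H_2: rank ker ∂_2 − rank ∂_3 = (14 − 13) − 0 = 1, and there is no ∂_3, so H_2 = Z.

(K is a triangulation of the torus T^2.)

H_2 = Z.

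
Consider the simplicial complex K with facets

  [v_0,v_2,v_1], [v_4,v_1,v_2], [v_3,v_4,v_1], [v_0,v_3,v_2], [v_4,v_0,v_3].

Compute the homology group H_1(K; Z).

H_1 = Z.

Take the total order v_0 < v_1 < v_2 < v_3 < v_4 on the vertex set. Then K (dimension 2) consists of the simplices:

  0-simplices (5): [v_0], [v_1], [v_2], [v_3], [v_4]
  1-simplices (10): [v_0,v_1], [v_0,v_2], [v_0,v_3], [v_0,v_4], [v_1,v_2], [v_1,v_3], [v_1,v_4], [v_2,v_3], [v_2,v_4], [v_3,v_4]
  2-simplices (5): [v_0,v_1,v_2], [v_0,v_2,v_3], [v_0,v_3,v_4], [v_1,v_2,v_4], [v_1,v_3,v_4]

giving chain groups C_0 ≅ Z^5, C_1 ≅ Z^10, C_2 ≅ Z^5.

Boundary ∂_1: C_1 → C_0 sends each edge [p,q] (with p < q) to q − p. For instance
  ∂[v_1,v_2] = [v_2] − [v_1].
The resulting 5×10 matrix has rank 4, and its Smith normal form has invariant factors (1,1,1,1).

∂_2: C_2 → C_1 sends each 2-simplex [p,q,r] to [q,r] − [p,r] + [p,q]. For instance
  ∂[v_1,v_3,v_4] = [v_3,v_4] − [v_1,v_4] + [v_1,v_3],
  ∂[v_0,v_2,v_3] = [v_2,v_3] − [v_0,v_3] + [v_0,v_2].
As a 10×5 matrix over Z this has rank 5, with invariant factors (1,1,1,1,1).

Computing H_k = (kernel of ∂_k) / (image of ∂_{k+1}):

  H_1: rank ker ∂_1 − rank ∂_2 = (10 − 4) − 5 = 1, and the invariant factors of ∂_2 are all 1, so H_1 ≅ Z.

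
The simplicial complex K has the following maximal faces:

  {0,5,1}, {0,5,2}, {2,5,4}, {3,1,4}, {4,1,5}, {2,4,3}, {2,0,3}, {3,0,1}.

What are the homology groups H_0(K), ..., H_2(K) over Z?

Fix the vertex order 0 < 1 < 2 < 3 < 4 < 5 and write every simplex with vertices in increasing order. Then dim K = 2 and the simplices of K are:

  0-simplices (6): [0], [1], [2], [3], [4], [5]
  1-simplices (12): [0,1], [0,2], [0,3], [0,5], [1,3], [1,4], [1,5], [2,3], [2,4], [2,5], [3,4], [4,5]
  2-simplices (8): [0,1,3], [0,1,5], [0,2,3], [0,2,5], [1,3,4], [1,4,5], [2,3,4], [2,4,5]

so the chain groups are C_0 ≅ Z^6, C_1 ≅ Z^12, C_2 ≅ Z^8.

∂_1: C_1 → C_0 sends each edge [p,q] (with p < q) to q − p. For instance
  ∂[3,4] = [4] − [3].
This gives a 6×12 integer matrix of rank 5; reducing to Smith normal form yields diagonal entries (1,1,1,1,1).

Boundary ∂_2: C_2 → C_1 maps a triangle to the signed sum of its edges. For instance
  ∂[0,2,3] = [2,3] − [0,3] + [0,2],
  ∂[1,4,5] = [4,5] − [1,5] + [1,4].
This gives a 12×8 integer matrix of rank 7; reducing to Smith normal form yields diagonal entries (1,1,1,1,1,1,1).

Computing H_k = (kernel of ∂_k) / (image of ∂_{k+1}):

  H_0: rank C_0 − rank ∂_1 = 6 − 5 = 1, and the invariant factors of ∂_1 are all 1, so H_0 ≅ Z.
  H_1: rank ker ∂_1 − rank ∂_2 = (12 − 5) − 7 = 0, and the invariant factors of ∂_2 are all 1, so H_1 ≅ 0.
  H_2: rank ker ∂_2 − rank ∂_3 = (8 − 7) − 0 = 1, and there is no ∂_3, so H_2 ≅ Z.

As a check, the Euler characteristic is 6 − 12 + 8 = 2, which agrees with 1 − 0 + 1 = 2.

H_0 = Z,  H_1 = 0,  H_2 = Z.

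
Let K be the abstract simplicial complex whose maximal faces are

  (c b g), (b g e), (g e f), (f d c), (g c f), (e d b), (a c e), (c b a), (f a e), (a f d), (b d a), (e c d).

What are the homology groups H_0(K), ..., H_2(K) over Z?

H_0 ≅ Z,  H_1 ≅ Z/2,  H_2 = 0.

Order the vertices as a < b < c < d < e < f < g. Listing each simplex with vertices in this order, K has dimension 2 with simplices:

  0-simplices (7): a, b, c, d, e, f, g
  1-simplices (18): ab, ac, ad, ae, af, bc, bd, be, bg, cd, ce, cf, cg, de, df, ef, eg, fg
  2-simplices (12): abc, abd, ace, adf, aef, bcg, bde, beg, cde, cdf, cfg, efg

giving chain groups C_0 ≅ Z^7, C_1 ≅ Z^18, C_2 ≅ Z^12.

Boundary ∂_1: C_1 → C_0 maps an edge to its endpoints' difference, ∂[p,q] = q − p.
This gives a 7×18 integer matrix of rank 6; reducing to Smith normal form yields diagonal entries (1,1,1,1,1,1).

Boundary ∂_2: C_2 → C_1 maps a triangle to the signed sum of its edges. For instance
  ∂abc = bc − ac + ab,
  ∂beg = eg − bg + be.
This gives a 18×12 integer matrix of rank 12; reducing to Smith normal form yields diagonal entries (1,1,1,1,1,1,1,1,1,1,1,2).

Computing H_k = (kernel of ∂_k) / (image of ∂_{k+1}):

  H_0: rank C_0 − rank ∂_1 = 7 − 6 = 1, and the invariant factors of ∂_1 are all 1, so H_0 = Z.
  H_1: rank ker ∂_1 − rank ∂_2 = (18 − 6) − 12 = 0, and ∂_2 has invariant factor 2 > 1, so H_1 = Z/2.
  H_2: rank ker ∂_2 − rank ∂_3 = (12 − 12) − 0 = 0, and there is no ∂_3, so H_2 = 0.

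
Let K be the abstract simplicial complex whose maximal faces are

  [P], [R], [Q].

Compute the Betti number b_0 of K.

Take the total order P < Q < R on the vertex set. Then K (dimension 0) consists of the simplices:

  0-simplices (3): P, Q, R

Hence C_0 ≅ Z^3.

Computing H_k = (kernel of ∂_k) / (image of ∂_{k+1}):

  H_0: rank C_0 − rank ∂_1 = 3 − 0 = 3, and there is no ∂_1, so H_0 ≅ Z^3.

(K is a triangulation of a set of 3 points.)

Hence the Betti numbers are b_0 = 3.

b_0 = 3.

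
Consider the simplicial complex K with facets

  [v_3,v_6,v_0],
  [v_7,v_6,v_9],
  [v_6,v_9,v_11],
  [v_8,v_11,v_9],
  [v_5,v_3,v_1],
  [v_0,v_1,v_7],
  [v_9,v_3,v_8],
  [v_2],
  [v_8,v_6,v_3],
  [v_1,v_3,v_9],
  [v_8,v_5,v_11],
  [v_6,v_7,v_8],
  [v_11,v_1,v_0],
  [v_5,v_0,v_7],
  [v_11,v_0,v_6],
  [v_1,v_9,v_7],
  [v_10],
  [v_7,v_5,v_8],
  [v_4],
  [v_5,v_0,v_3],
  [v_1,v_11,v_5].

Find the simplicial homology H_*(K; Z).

H_0 = Z^4,  H_1 = Z ⊕ Z_2,  H_2 = 0.

Take the total order v_0 < v_1 < v_2 < v_3 < v_4 < v_5 < v_6 < v_7 < v_8 < v_9 < v_10 < v_11 on the vertex set. Then K (dimension 2) consists of the simplices:

  0-simplices (12): [v_0], [v_1], [v_2], [v_3], [v_4], [v_5], [v_6], [v_7], [v_8], [v_9], [v_10], [v_11]
  1-simplices (27): (27 of them)
  2-simplices (18): (18 of them)

Hence C_0 ≅ Z^12, C_1 ≅ Z^27, C_2 ≅ Z^18.

The boundary map ∂_1: C_1 → C_0 sends each edge [p,q] (with p < q) to q − p. For instance
  ∂[v_3,v_5] = [v_5] − [v_3].
The 12×27 boundary matrix has rank 8 and Smith normal form diag(1,1,1,1,1,1,1,1).

∂_2: C_2 → C_1 acts by ∂[p,q,r] = [q,r] − [p,r] + [p,q]. For instance
  ∂[v_1,v_3,v_9] = [v_3,v_9] − [v_1,v_9] + [v_1,v_3],
  ∂[v_3,v_6,v_8] = [v_6,v_8] − [v_3,v_8] + [v_3,v_6].
As a 27×18 matrix over Z this has rank 18, with invariant factors (1,1,1,1,1,1,1,1,1,1,1,1,1,1,1,1,1,2).

Now H_k = ker ∂_k / im ∂_{k+1}, so:

  H_0: rank C_0 − rank ∂_1 = 12 − 8 = 4, and the invariant factors of ∂_1 are all 1, so H_0 ≅ Z^4.
  H_1: rank ker ∂_1 − rank ∂_2 = (27 − 8) − 18 = 1, and ∂_2 has invariant factor 2 > 1, so H_1 ≅ Z ⊕ Z_2.
  H_2: rank ker ∂_2 − rank ∂_3 = (18 − 18) − 0 = 0, and there is no ∂_3, so H_2 ≅ 0.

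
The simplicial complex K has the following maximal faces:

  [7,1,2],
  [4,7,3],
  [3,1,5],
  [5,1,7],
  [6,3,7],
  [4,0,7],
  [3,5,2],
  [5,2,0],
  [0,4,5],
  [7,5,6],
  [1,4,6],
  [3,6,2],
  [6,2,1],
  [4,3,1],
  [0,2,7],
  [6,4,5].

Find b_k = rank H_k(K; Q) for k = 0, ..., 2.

K has 8 vertices, 24 edges, 16 triangles.
rank ∂_0 = 0, rank ∂_1 = 7 ⇒ b_0 = 8 − 0 − 7 = 1; all invariant factors of ∂_1 are 1 so no torsion. So H_0 ≅ Z.
rank ∂_1 = 7, rank ∂_2 = 15 ⇒ b_1 = 24 − 7 − 15 = 2; all invariant factors of ∂_2 are 1 so no torsion. So H_1 ≅ Z^2.
rank ∂_2 = 15, rank ∂_3 = 0 ⇒ b_2 = 16 − 15 − 0 = 1. So H_2 ≅ Z.

b_0 = 1, b_1 = 2, b_2 = 1.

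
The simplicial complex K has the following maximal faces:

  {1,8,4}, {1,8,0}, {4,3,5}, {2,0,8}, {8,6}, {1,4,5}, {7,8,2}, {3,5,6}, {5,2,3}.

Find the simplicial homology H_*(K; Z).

Take the total order 0 < 1 < 2 < 3 < 4 < 5 < 6 < 7 < 8 on the vertex set. Then K (dimension 2) consists of the simplices:

  0-simplices (9): [0], [1], [2], [3], [4], [5], [6], [7], [8]
  1-simplices (18): [0,1], [0,2], [0,8], [1,4], [1,5], [1,8], [2,3], [2,5], [2,7], [2,8], [3,4], [3,5], [3,6], [4,5], [4,8], [5,6], [6,8], [7,8]
  2-simplices (8): [0,1,8], [0,2,8], [1,4,5], [1,4,8], [2,3,5], [2,7,8], [3,4,5], [3,5,6]

Hence C_0 ≅ Z^9, C_1 ≅ Z^18, C_2 ≅ Z^8.

The boundary map ∂_1: C_1 → C_0 sends each edge [p,q] (with p < q) to q − p. For instance
  ∂[1,4] = [4] − [1].
The 9×18 boundary matrix has rank 8 and Smith normal form diag(1,1,1,1,1,1,1,1).

∂_2: C_2 → C_1 maps a triangle to the signed sum of its edges. For instance
  ∂[2,7,8] = [7,8] − [2,8] + [2,7],
  ∂[1,4,5] = [4,5] − [1,5] + [1,4].
The resulting 18×8 matrix has rank 8, and its Smith normal form has invariant factors (1,1,1,1,1,1,1,1).

Now H_k = ker ∂_k / im ∂_{k+1}, so:

  H_0: rank C_0 − rank ∂_1 = 9 − 8 = 1, and the invariant factors of ∂_1 are all 1, so H_0 = Z.
  H_1: rank ker ∂_1 − rank ∂_2 = (18 − 8) − 8 = 2, and the invariant factors of ∂_2 are all 1, so H_1 = Z^2.
  H_2: rank ker ∂_2 − rank ∂_3 = (8 − 8) − 0 = 0, and there is no ∂_3, so H_2 = 0.

H_0 = Z,  H_1 = Z^2,  H_2 = 0.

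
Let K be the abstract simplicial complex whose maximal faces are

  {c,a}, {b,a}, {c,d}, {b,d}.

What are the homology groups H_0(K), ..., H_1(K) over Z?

We work with the vertex ordering a < b < c < d. The simplices of K, each written with vertices in increasing order, are:

  0-simplices (4): a, b, c, d
  1-simplices (4): ab, ac, bd, cd

so the chain groups are C_0 ≅ Z^4, C_1 ≅ Z^4.

Boundary ∂_1: C_1 → C_0 sends each edge [p,q] (with p < q) to q − p.
The 4×4 boundary matrix has rank 3 and Smith normal form diag(1,1,1).

Computing H_k = (kernel of ∂_k) / (image of ∂_{k+1}):

  H_0: rank C_0 − rank ∂_1 = 4 − 3 = 1, and the invariant factors of ∂_1 are all 1, so H_0 ≅ Z.
  H_1: rank ker ∂_1 − rank ∂_2 = (4 − 3) − 0 = 1, and there is no ∂_2, so H_1 ≅ Z.

H_0 = Z,  H_1 = Z.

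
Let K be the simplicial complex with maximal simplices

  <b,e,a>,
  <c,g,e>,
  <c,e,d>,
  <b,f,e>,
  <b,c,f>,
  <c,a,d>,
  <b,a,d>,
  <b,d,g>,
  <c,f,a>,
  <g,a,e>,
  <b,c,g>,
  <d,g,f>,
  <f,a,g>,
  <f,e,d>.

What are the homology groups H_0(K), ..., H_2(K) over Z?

H_0 = Z,  H_1 = Z^2,  H_2 = Z.

Take the total order a < b < c < d < e < f < g on the vertex set. Then K (dimension 2) consists of the simplices:

  0-simplices (7): a, b, c, d, e, f, g
  1-simplices (21): ab, ac, ad, ae, af, ag, bc, bd, be, bf, bg, cd, ce, cf, cg, de, df, dg, ef, eg, fg
  2-simplices (14): abd, abe, acd, acf, aeg, afg, bcf, bcg, bdg, bef, cde, ceg, def, dfg

giving chain groups C_0 ≅ Z^7, C_1 ≅ Z^21, C_2 ≅ Z^14.

Boundary ∂_1: C_1 → C_0 sends each edge [p,q] (with p < q) to q − p. For instance
  ∂cg = g − c.
The resulting 7×21 matrix has rank 6, and its Smith normal form has invariant factors (1,1,1,1,1,1).

∂_2: C_2 → C_1 sends each 2-simplex [p,q,r] to [q,r] − [p,r] + [p,q]. For instance
  ∂afg = fg − ag + af,
  ∂bdg = dg − bg + bd.
As a 21×14 matrix over Z this has rank 13, with invariant factors (1,1,1,1,1,1,1,1,1,1,1,1,1).

From H_k ≅ ker(∂_k) / im(∂_{k+1}) we obtain:

  H_0: rank C_0 − rank ∂_1 = 7 − 6 = 1, and the invariant factors of ∂_1 are all 1, so H_0 = Z.
  H_1: rank ker ∂_1 − rank ∂_2 = (21 − 6) − 13 = 2, and the invariant factors of ∂_2 are all 1, so H_1 = Z^2.
  H_2: rank ker ∂_2 − rank ∂_3 = (14 − 13) − 0 = 1, and there is no ∂_3, so H_2 = Z.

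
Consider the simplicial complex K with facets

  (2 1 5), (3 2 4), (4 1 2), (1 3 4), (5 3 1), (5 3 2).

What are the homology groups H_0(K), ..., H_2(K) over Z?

H_0 ≅ Z,  H_1 = 0,  H_2 ≅ Z.

Fix the vertex order 1 < 2 < 3 < 4 < 5 and write every simplex with vertices in increasing order. Then dim K = 2 and the simplices of K are:

  0-simplices (5): [1], [2], [3], [4], [5]
  1-simplices (9): [1,2], [1,3], [1,4], [1,5], [2,3], [2,4], [2,5], [3,4], [3,5]
  2-simplices (6): [1,2,4], [1,2,5], [1,3,4], [1,3,5], [2,3,4], [2,3,5]

giving chain groups C_0 ≅ Z^5, C_1 ≅ Z^9, C_2 ≅ Z^6.

∂_1: C_1 → C_0 maps an edge to its endpoints' difference, ∂[p,q] = q − p.
This gives a 5×9 integer matrix of rank 4; reducing to Smith normal form yields diagonal entries (1,1,1,1).

Boundary ∂_2: C_2 → C_1 maps a triangle to the signed sum of its edges. For instance
  ∂[1,3,5] = [3,5] − [1,5] + [1,3],
  ∂[2,3,4] = [3,4] − [2,4] + [2,3].
This gives a 9×6 integer matrix of rank 5; reducing to Smith normal form yields diagonal entries (1,1,1,1,1).

Reading off H_k = ker ∂_k / im ∂_{k+1}:

  H_0: rank C_0 − rank ∂_1 = 5 − 4 = 1, and the invariant factors of ∂_1 are all 1, so H_0 = Z.
  H_1: rank ker ∂_1 − rank ∂_2 = (9 − 4) − 5 = 0, and the invariant factors of ∂_2 are all 1, so H_1 = 0.
  H_2: rank ker ∂_2 − rank ∂_3 = (6 − 5) − 0 = 1, and there is no ∂_3, so H_2 = Z.

As a check, the Euler characteristic is 5 − 9 + 6 = 2, which agrees with 1 − 0 + 1 = 2.
(K is a triangulation of the 2-sphere S^2.)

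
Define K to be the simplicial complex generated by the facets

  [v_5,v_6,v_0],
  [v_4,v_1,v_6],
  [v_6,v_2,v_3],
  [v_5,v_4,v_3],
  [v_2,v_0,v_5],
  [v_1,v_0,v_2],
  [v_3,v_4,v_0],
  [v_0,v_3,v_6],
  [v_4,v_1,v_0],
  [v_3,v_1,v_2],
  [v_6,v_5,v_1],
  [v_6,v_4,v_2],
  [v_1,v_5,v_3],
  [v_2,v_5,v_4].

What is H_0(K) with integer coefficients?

Order the vertices as v_0 < v_1 < v_2 < v_3 < v_4 < v_5 < v_6. Listing each simplex with vertices in this order, K has dimension 2 with simplices:

  0-simplices (7): [v_0], [v_1], [v_2], [v_3], [v_4], [v_5], [v_6]
  1-simplices (21): (21 of them)
  2-simplices (14): (14 of them)

so the chain groups are C_0 ≅ Z^7, C_1 ≅ Z^21, C_2 ≅ Z^14.

Boundary ∂_1: C_1 → C_0 sends each edge [p,q] (with p < q) to q − p. For instance
  ∂[v_3,v_6] = [v_6] − [v_3].
The resulting 7×21 matrix has rank 6, and its Smith normal form has invariant factors (1,1,1,1,1,1).

The boundary map ∂_2: C_2 → C_1 maps a triangle to the signed sum of its edges. For instance
  ∂[v_0,v_3,v_6] = [v_3,v_6] − [v_0,v_6] + [v_0,v_3],
  ∂[v_1,v_3,v_5] = [v_3,v_5] − [v_1,v_5] + [v_1,v_3].
The 21×14 boundary matrix has rank 13 and Smith normal form diag(1,1,1,1,1,1,1,1,1,1,1,1,1).

Reading off H_k = ker ∂_k / im ∂_{k+1}:

  H_0: rank C_0 − rank ∂_1 = 7 − 6 = 1, and the invariant factors of ∂_1 are all 1, so H_0 = Z.

H_0 ≅ Z.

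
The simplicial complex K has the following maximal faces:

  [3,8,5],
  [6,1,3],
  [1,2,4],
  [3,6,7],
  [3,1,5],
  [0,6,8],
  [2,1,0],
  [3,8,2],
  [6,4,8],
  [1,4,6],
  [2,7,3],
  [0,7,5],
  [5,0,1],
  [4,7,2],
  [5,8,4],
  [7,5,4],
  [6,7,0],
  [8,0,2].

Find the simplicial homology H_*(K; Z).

K has 9 vertices, 27 edges, 18 triangles.
rank ∂_0 = 0, rank ∂_1 = 8 ⇒ b_0 = 9 − 0 − 8 = 1; all invariant factors of ∂_1 are 1 so no torsion. So H_0 ≅ Z.
rank ∂_1 = 8, rank ∂_2 = 17 ⇒ b_1 = 27 − 8 − 17 = 2; all invariant factors of ∂_2 are 1 so no torsion. So H_1 ≅ Z^2.
rank ∂_2 = 17, rank ∂_3 = 0 ⇒ b_2 = 18 − 17 − 0 = 1. So H_2 ≅ Z.

H_0 ≅ Z,  H_1 ≅ Z^2,  H_2 ≅ Z.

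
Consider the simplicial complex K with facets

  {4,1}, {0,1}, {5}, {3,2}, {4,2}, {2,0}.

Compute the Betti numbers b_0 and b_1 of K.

b_0 = 2, b_1 = 1.

Order the vertices as 0 < 1 < 2 < 3 < 4 < 5. Listing each simplex with vertices in this order, K has dimension 1 with simplices:

  0-simplices (6): [0], [1], [2], [3], [4], [5]
  1-simplices (5): [0,1], [0,2], [1,4], [2,3], [2,4]

giving chain groups C_0 ≅ Z^6, C_1 ≅ Z^5.

∂_1: C_1 → C_0 sends each edge [p,q] (with p < q) to q − p.
The 6×5 boundary matrix has rank 4 and Smith normal form diag(1,1,1,1).

From H_k ≅ ker(∂_k) / im(∂_{k+1}) we obtain:

  H_0: rank C_0 − rank ∂_1 = 6 − 4 = 2, and the invariant factors of ∂_1 are all 1, so H_0 ≅ Z^2.
  H_1: rank ker ∂_1 − rank ∂_2 = (5 − 4) − 0 = 1, and there is no ∂_2, so H_1 ≅ Z.

Hence the Betti numbers are b_0 = 2, b_1 = 1.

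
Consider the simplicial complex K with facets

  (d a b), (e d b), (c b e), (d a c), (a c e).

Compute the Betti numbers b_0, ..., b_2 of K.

b_0 = 1, b_1 = 1, b_2 = 0.

Fix the vertex order a < b < c < d < e and write every simplex with vertices in increasing order. Then dim K = 2 and the simplices of K are:

  0-simplices (5): a, b, c, d, e
  1-simplices (10): ab, ac, ad, ae, bc, bd, be, cd, ce, de
  2-simplices (5): abd, acd, ace, bce, bde

giving chain groups C_0 ≅ Z^5, C_1 ≅ Z^10, C_2 ≅ Z^5.

∂_1: C_1 → C_0 is given by ∂[p,q] = [q] − [p]. For instance
  ∂ad = d − a.
As a 5×10 matrix over Z this has rank 4, with invariant factors (1,1,1,1).

∂_2: C_2 → C_1 acts by ∂[p,q,r] = [q,r] − [p,r] + [p,q]. For instance
  ∂abd = bd − ad + ab,
  ∂ace = ce − ae + ac.
The 10×5 boundary matrix has rank 5 and Smith normal form diag(1,1,1,1,1).

From H_k ≅ ker(∂_k) / im(∂_{k+1}) we obtain:

  H_0: rank C_0 − rank ∂_1 = 5 − 4 = 1, and the invariant factors of ∂_1 are all 1, so H_0 ≅ Z.
  H_1: rank ker ∂_1 − rank ∂_2 = (10 − 4) − 5 = 1, and the invariant factors of ∂_2 are all 1, so H_1 ≅ Z.
  H_2: rank ker ∂_2 − rank ∂_3 = (5 − 5) − 0 = 0, and there is no ∂_3, so H_2 ≅ 0.

As a check, the Euler characteristic is 5 − 10 + 5 = 0, which agrees with 1 − 1 + 0 = 0.

Hence the Betti numbers are b_0 = 1, b_1 = 1, b_2 = 0.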